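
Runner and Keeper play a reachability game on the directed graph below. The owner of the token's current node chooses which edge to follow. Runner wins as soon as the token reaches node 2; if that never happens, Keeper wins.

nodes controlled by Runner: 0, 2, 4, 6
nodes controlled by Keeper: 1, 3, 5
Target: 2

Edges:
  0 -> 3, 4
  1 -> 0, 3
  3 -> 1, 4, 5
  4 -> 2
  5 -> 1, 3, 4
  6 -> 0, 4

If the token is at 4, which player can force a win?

A0 = {2}
A1: add {4} — 4 (Runner) has 4→2.
4 ∈ A1, so Runner can force the target.

Runner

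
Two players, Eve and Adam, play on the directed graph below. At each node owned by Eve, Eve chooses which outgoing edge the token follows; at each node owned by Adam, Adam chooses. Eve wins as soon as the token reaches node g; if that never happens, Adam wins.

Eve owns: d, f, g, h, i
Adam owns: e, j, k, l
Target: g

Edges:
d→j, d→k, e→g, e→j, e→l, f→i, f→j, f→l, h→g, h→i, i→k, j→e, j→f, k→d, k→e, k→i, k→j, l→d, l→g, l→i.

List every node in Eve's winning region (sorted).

g, h

A0 = {g}
A1: add {h} — h (Eve) has h→g.
A2 = A1; e.g. d (Eve) has no edge into A1. Fixed point.
Eve's winning region = {g, h}.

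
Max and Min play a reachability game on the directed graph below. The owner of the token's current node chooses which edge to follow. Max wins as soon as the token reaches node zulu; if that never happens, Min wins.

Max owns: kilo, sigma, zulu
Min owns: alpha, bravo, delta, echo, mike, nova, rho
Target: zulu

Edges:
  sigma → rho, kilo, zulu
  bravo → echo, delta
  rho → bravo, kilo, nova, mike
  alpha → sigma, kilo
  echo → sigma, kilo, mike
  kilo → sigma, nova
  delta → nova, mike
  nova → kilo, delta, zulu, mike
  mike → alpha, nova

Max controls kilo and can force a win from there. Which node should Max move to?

sigma

A0 = {zulu}
A1: add {sigma} — sigma (Max) has sigma→zulu.
A2: add {kilo} — kilo (Max) has kilo→sigma.
A3: add {alpha} — alpha (Min): all of {sigma, kilo} already in.
A4 = A3; e.g. bravo (Min) can still go to echo. Fixed point.
From kilo, successor sigma is in the attractor (rank 1); the other successor nova is not.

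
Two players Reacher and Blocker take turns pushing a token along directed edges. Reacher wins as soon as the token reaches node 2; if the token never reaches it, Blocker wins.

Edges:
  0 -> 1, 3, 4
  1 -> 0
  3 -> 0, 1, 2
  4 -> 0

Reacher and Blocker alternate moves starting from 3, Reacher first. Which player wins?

Track states (vertex, player-to-move).
A0 = {(2,Reacher), (2,Blocker)}
A1: add {(3,Reacher)}.
(3,Reacher) ∈ A1 ⇒ Reacher forces the target.

Reacher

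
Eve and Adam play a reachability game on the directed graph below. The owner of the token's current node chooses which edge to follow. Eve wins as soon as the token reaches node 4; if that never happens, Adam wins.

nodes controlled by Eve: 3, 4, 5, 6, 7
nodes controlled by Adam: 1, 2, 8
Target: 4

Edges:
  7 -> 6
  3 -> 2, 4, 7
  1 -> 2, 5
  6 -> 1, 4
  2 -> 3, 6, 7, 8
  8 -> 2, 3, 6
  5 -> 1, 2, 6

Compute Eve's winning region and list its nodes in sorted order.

3, 4, 5, 6, 7

A0 = {4}
A1: add {3, 6} — 3 (Eve) has 3→4; 6 (Eve) has 6→4.
A2: add {5, 7} — 5 (Eve) has 5→6; 7 (Eve) has 7→6.
A3 = A2; e.g. 1 (Adam) can still go to 2. Fixed point.
Eve's winning region = {3, 4, 5, 6, 7}.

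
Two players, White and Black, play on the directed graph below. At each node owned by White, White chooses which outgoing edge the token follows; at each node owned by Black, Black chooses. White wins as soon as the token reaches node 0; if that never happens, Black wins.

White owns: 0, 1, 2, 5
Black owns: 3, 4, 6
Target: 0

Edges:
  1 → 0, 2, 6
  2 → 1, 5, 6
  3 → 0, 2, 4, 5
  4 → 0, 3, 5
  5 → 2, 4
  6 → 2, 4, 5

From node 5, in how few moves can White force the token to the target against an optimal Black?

3

A0 = {0}
A1: add {1} — 1 (White) has 1→0.
A2: add {2} — 2 (White) has 2→1.
A3: add {5} — 5 (White) has 5→2.
A4 = A3; e.g. 3 (Black) can still go to 4. Fixed point.
5 enters the attractor at level 3, so White can force the target in 3 moves from there.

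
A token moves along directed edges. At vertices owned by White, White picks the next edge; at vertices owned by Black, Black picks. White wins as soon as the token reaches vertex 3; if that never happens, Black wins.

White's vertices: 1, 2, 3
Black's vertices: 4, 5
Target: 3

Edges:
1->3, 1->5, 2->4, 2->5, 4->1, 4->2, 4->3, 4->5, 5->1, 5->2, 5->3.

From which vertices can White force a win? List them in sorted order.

A0 = {3}
A1: add {1} — 1 (White) has 1→3.
A2 = A1; e.g. 2 (White) has no edge into A1. Fixed point.
White's winning region = {1, 3}.

1, 3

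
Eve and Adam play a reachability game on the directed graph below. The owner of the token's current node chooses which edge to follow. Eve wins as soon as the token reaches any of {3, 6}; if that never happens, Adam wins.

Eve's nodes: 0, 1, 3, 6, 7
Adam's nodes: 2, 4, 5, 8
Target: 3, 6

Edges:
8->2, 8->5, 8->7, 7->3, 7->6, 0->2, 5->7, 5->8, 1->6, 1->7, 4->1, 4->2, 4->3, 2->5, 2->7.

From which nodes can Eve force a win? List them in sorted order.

A0 = {3, 6}
A1: add {1, 7} — 1 (Eve) has 1→6; 7 (Eve) has 7→3.
A2 = A1; e.g. 0 (Eve) has no edge into A1. Fixed point.
Eve's winning region = {1, 3, 6, 7}.

1, 3, 6, 7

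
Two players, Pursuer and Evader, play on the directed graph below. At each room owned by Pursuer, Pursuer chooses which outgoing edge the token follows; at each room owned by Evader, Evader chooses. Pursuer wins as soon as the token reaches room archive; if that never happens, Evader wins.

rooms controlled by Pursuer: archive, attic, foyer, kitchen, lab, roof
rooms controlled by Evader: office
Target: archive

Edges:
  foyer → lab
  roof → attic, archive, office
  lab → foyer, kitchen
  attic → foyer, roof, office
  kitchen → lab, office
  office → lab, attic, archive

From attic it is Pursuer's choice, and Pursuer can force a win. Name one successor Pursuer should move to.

roof

A0 = {archive}
A1: add {roof} — roof (Pursuer) has roof→archive.
A2: add {attic} — attic (Pursuer) has attic→roof.
A3 = A2; e.g. foyer (Pursuer) has no edge into A2. Fixed point.
From attic, successor roof is in the attractor (rank 1); the other successors foyer, office are not.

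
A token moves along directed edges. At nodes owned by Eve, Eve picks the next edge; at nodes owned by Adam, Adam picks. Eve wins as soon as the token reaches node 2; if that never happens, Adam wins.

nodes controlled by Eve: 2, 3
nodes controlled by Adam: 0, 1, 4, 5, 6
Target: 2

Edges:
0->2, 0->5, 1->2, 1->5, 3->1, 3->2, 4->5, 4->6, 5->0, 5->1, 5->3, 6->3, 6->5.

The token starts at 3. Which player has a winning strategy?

Eve

A0 = {2}
A1: add {3} — 3 (Eve) has 3→2.
A2 = A1; e.g. 0 (Adam) can still go to 5. Fixed point.
3 ∈ A1, so Eve can force the target.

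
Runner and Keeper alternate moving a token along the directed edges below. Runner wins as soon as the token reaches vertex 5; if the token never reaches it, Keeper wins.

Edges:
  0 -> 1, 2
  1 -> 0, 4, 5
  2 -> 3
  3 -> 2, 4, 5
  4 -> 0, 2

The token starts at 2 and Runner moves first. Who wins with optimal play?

Track states (vertex, player-to-move).
A0 = {(5,Runner), (5,Keeper)}
A1: add {(1,Runner), (3,Runner)}.
A2: add {(2,Keeper)}.
A3: add {(0,Runner), (4,Runner)}.
A4: add {(1,Keeper)}.
A5 = A4; e.g. (0,Keeper) stays out. (2,Runner) never enters ⇒ Keeper avoids the target.

Keeper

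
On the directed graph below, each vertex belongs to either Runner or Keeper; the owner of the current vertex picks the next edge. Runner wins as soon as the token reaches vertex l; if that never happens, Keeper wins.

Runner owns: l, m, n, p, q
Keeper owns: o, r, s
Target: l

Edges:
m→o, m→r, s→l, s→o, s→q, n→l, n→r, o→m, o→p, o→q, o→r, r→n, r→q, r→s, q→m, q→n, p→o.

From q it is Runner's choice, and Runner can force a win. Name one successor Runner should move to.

n

A0 = {l}
A1: add {n} — n (Runner) has n→l.
A2: add {q} — q (Runner) has q→n.
A3 = A2; e.g. m (Runner) has no edge into A2. Fixed point.
From q, successor n is in the attractor (rank 1); the other successor m is not.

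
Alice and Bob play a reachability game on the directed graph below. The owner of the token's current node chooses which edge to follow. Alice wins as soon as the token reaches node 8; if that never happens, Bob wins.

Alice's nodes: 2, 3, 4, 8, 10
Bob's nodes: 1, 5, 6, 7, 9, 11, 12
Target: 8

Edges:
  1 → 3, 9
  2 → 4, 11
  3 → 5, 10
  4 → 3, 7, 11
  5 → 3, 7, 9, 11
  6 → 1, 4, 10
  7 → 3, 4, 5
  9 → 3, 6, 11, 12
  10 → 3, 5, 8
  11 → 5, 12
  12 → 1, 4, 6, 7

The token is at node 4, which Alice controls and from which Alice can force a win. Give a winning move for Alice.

3

A0 = {8}
A1: add {10} — 10 (Alice) has 10→8.
A2: add {3} — 3 (Alice) has 3→10.
A3: add {4} — 4 (Alice) has 4→3.
A4: add {2} — 2 (Alice) has 2→4.
A5 = A4; e.g. 1 (Bob) can still go to 9. Fixed point.
From 4, successor 3 is in the attractor (rank 2); the other successors 7, 11 are not.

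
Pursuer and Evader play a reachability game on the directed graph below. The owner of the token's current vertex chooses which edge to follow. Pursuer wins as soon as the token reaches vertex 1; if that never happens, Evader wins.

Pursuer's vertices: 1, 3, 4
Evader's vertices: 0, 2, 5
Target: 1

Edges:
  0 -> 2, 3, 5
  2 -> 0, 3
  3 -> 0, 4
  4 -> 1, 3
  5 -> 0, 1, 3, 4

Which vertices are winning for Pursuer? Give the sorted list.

1, 3, 4

A0 = {1}
A1: add {4} — 4 (Pursuer) has 4→1.
A2: add {3} — 3 (Pursuer) has 3→4.
A3 = A2; e.g. 0 (Evader) can still go to 2. Fixed point.
Pursuer's winning region = {1, 3, 4}.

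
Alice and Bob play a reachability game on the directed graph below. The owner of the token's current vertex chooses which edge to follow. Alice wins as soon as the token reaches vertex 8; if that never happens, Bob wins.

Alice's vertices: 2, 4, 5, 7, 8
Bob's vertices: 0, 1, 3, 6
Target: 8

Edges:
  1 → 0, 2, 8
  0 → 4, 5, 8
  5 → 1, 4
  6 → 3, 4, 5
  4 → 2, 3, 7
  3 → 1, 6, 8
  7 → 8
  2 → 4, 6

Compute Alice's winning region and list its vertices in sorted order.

0, 1, 2, 4, 5, 7, 8

A0 = {8}
A1: add {7} — 7 (Alice) has 7→8.
A2: add {4} — 4 (Alice) has 4→7.
A3: add {2, 5} — 2 (Alice) has 2→4; 5 (Alice) has 5→4.
A4: add {0} — 0 (Bob): all of {4, 5, 8} already in.
A5: add {1} — 1 (Bob): all of {0, 2, 8} already in.
A6 = A5; e.g. 3 (Bob) can still go to 6. Fixed point.
Alice's winning region = {0, 1, 2, 4, 5, 7, 8}.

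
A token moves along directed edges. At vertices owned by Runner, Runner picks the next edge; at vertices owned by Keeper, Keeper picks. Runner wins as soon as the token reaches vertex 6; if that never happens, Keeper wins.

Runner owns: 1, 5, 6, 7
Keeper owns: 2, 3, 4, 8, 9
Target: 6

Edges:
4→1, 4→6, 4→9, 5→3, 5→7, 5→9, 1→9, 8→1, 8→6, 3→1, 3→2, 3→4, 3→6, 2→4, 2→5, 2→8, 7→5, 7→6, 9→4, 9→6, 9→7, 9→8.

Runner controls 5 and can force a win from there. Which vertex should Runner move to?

7

A0 = {6}
A1: add {7} — 7 (Runner) has 7→6.
A2: add {5} — 5 (Runner) has 5→7.
A3 = A2; e.g. 1 (Runner) has no edge into A2. Fixed point.
From 5, successor 7 is in the attractor (rank 1); the other successors 3, 9 are not.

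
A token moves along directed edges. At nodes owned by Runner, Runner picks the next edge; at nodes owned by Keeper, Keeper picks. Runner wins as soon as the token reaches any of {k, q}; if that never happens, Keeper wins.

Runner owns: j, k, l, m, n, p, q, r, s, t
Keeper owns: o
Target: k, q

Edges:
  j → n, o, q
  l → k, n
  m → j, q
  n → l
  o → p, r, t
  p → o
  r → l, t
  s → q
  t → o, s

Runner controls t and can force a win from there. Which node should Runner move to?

s

A0 = {k, q}
A1: add {j, l, m, s} — j (Runner) has j→q; l (Runner) has l→k; m (Runner) has m→q; s (Runner) has s→q.
A2: add {n, r, t} — n (Runner) has n→l; r (Runner) has r→l; t (Runner) has t→s.
A3 = A2; e.g. o (Keeper) can still go to p. Fixed point.
From t, successor s is in the attractor (rank 1); the other successor o is not.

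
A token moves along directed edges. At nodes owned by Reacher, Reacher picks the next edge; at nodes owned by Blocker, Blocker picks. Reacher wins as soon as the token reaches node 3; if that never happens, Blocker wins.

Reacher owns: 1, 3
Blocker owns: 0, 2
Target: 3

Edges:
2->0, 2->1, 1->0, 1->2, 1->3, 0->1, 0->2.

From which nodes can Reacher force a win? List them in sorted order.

A0 = {3}
A1: add {1} — 1 (Reacher) has 1→3.
A2 = A1; e.g. 0 (Blocker) can still go to 2. Fixed point.
Reacher's winning region = {1, 3}.

1, 3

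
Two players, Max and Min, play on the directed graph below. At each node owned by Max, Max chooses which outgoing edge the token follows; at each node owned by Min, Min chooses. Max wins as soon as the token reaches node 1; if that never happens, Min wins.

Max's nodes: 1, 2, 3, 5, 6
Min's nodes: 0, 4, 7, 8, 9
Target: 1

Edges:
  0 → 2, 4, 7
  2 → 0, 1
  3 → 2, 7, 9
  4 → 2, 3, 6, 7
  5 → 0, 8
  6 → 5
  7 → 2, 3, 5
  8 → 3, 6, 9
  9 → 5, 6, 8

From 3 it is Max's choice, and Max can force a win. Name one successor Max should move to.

2

A0 = {1}
A1: add {2} — 2 (Max) has 2→1.
A2: add {3} — 3 (Max) has 3→2.
A3 = A2; e.g. 0 (Min) can still go to 4. Fixed point.
From 3, successor 2 is in the attractor (rank 1); the other successors 7, 9 are not.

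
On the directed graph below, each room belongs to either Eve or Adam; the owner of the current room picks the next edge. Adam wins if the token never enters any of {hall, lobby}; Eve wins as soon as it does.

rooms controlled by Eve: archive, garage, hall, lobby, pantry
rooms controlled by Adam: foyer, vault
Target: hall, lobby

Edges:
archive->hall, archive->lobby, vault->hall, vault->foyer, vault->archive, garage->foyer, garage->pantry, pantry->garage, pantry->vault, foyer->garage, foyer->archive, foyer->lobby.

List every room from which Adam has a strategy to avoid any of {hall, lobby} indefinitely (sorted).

foyer, garage, pantry, vault

A0 = {hall, lobby}
A1: add {archive} — archive (Eve) has archive→hall.
A2 = A1; e.g. garage (Eve) has no edge into A1. Fixed point.
Eve's attractor = {archive, hall, lobby}; Adam avoids the target exactly from the complement.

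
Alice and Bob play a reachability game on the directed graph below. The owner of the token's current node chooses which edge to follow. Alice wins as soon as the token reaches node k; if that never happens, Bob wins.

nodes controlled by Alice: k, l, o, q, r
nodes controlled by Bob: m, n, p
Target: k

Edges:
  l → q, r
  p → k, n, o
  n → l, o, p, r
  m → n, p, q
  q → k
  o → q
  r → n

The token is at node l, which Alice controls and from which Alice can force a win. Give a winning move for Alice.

A0 = {k}
A1: add {q} — q (Alice) has q→k.
A2: add {l, o} — l (Alice) has l→q; o (Alice) has o→q.
A3 = A2; e.g. m (Bob) can still go to n. Fixed point.
From l, successor q is in the attractor (rank 1); the other successor r is not.

q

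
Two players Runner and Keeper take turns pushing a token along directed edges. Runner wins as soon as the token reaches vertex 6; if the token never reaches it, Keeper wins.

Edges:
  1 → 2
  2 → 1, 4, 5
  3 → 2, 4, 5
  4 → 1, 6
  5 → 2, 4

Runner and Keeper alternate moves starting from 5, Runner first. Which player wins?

Track states (vertex, player-to-move).
A0 = {(6,Runner), (6,Keeper)}
A1: add {(4,Runner)}.
A2 = A1; e.g. (1,Runner) stays out. (5,Runner) never enters ⇒ Keeper avoids the target.

Keeper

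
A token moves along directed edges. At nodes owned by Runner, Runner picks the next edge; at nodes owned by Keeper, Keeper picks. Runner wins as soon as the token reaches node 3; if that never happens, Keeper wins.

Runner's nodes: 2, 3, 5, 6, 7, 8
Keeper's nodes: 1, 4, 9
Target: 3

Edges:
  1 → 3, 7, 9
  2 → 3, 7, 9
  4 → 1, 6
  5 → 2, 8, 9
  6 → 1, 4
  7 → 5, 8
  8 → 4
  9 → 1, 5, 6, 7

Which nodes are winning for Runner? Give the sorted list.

A0 = {3}
A1: add {2} — 2 (Runner) has 2→3.
A2: add {5} — 5 (Runner) has 5→2.
A3: add {7} — 7 (Runner) has 7→5.
A4 = A3; e.g. 1 (Keeper) can still go to 9. Fixed point.
Runner's winning region = {2, 3, 5, 7}.

2, 3, 5, 7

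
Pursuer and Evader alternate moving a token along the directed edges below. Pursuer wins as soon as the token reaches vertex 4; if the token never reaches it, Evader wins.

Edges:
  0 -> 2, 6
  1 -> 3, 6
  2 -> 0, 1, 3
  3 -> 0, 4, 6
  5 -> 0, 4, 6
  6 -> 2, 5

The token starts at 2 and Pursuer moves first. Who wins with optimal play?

Track states (vertex, player-to-move).
A0 = {(4,Pursuer), (4,Evader)}
A1: add {(3,Pursuer), (5,Pursuer)}.
A2 = A1; e.g. (0,Pursuer) stays out. (2,Pursuer) never enters ⇒ Evader avoids the target.

Evader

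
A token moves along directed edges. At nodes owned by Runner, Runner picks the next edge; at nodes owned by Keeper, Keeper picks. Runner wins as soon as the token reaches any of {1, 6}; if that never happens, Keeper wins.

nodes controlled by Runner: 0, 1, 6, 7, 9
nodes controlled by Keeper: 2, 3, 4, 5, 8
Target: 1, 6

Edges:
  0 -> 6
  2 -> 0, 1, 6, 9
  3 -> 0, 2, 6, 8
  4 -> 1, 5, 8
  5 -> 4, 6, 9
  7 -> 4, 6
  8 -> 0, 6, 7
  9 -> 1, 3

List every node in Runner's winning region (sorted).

0, 1, 2, 3, 6, 7, 8, 9

A0 = {1, 6}
A1: add {0, 7, 9} — 0 (Runner) has 0→6; 7 (Runner) has 7→6; 9 (Runner) has 9→1.
A2: add {2, 8} — 2 (Keeper): all of {0, 1, 6, 9} already in; 8 (Keeper): all of {0, 6, 7} already in.
A3: add {3} — 3 (Keeper): all of {0, 2, 6, 8} already in.
A4 = A3; e.g. 4 (Keeper) can still go to 5. Fixed point.
Runner's winning region = {0, 1, 2, 3, 6, 7, 8, 9}.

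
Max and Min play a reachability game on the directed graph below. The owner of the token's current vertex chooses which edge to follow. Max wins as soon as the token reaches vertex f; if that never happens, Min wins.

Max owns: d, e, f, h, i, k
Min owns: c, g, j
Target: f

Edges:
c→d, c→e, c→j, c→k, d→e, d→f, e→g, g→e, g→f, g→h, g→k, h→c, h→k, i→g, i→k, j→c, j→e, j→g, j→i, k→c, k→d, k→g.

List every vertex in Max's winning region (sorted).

A0 = {f}
A1: add {d} — d (Max) has d→f.
A2: add {k} — k (Max) has k→d.
A3: add {h, i} — h (Max) has h→k; i (Max) has i→k.
A4 = A3; e.g. c (Min) can still go to e. Fixed point.
Max's winning region = {d, f, h, i, k}.

d, f, h, i, k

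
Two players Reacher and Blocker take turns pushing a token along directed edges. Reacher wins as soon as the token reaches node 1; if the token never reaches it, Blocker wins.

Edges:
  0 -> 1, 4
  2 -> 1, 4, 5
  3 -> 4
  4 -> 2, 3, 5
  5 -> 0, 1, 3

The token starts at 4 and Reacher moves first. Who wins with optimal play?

Blocker

Track states (vertex, player-to-move).
A0 = {(1,Reacher), (1,Blocker)}
A1: add {(0,Reacher), (2,Reacher), (5,Reacher)}.
A2 = A1; e.g. (0,Blocker) stays out. (4,Reacher) never enters ⇒ Blocker avoids the target.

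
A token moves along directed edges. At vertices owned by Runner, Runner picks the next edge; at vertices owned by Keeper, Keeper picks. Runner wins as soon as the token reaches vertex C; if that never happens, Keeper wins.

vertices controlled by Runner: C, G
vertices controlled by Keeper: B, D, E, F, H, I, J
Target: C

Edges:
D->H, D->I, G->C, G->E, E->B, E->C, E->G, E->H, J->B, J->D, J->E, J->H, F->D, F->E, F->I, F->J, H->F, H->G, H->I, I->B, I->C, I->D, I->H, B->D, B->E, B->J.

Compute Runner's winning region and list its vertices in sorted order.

A0 = {C}
A1: add {G} — G (Runner) has G→C.
A2 = A1; e.g. B (Keeper) can still go to D. Fixed point.
Runner's winning region = {C, G}.

C, G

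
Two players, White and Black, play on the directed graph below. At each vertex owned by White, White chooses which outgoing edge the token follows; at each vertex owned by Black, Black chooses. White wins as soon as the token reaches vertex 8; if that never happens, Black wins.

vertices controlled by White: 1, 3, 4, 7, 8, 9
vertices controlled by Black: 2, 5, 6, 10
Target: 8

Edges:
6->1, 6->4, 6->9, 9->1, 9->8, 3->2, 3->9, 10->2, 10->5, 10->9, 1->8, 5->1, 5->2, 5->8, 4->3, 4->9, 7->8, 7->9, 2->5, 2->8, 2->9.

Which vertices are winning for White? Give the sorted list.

A0 = {8}
A1: add {1, 7, 9} — 1 (White) has 1→8; 7 (White) has 7→8; 9 (White) has 9→8.
A2: add {3, 4} — 3 (White) has 3→9; 4 (White) has 4→9.
A3: add {6} — 6 (Black): all of {1, 4, 9} already in.
A4 = A3; e.g. 2 (Black) can still go to 5. Fixed point.
White's winning region = {1, 3, 4, 6, 7, 8, 9}.

1, 3, 4, 6, 7, 8, 9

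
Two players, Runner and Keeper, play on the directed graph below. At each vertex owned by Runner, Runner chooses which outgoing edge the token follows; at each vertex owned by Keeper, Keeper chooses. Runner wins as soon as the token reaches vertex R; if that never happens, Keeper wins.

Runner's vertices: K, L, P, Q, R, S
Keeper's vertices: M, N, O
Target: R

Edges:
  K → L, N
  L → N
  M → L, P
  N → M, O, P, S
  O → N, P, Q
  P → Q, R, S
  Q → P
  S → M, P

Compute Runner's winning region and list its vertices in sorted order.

A0 = {R}
A1: add {P} — P (Runner) has P→R.
A2: add {Q, S} — Q (Runner) has Q→P; S (Runner) has S→P.
A3 = A2; e.g. K (Runner) has no edge into A2. Fixed point.
Runner's winning region = {P, Q, R, S}.

P, Q, R, S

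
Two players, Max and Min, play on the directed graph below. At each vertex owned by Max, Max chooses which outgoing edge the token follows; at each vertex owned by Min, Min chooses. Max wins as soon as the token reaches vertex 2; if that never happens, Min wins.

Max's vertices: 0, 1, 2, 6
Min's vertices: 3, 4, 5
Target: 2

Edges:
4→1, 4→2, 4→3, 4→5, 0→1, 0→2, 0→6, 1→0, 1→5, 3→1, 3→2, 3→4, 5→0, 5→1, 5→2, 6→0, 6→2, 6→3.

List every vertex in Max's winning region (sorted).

0, 1, 2, 5, 6

A0 = {2}
A1: add {0, 6} — 0 (Max) has 0→2; 6 (Max) has 6→2.
A2: add {1} — 1 (Max) has 1→0.
A3: add {5} — 5 (Min): all of {0, 1, 2} already in.
A4 = A3; e.g. 3 (Min) can still go to 4. Fixed point.
Max's winning region = {0, 1, 2, 5, 6}.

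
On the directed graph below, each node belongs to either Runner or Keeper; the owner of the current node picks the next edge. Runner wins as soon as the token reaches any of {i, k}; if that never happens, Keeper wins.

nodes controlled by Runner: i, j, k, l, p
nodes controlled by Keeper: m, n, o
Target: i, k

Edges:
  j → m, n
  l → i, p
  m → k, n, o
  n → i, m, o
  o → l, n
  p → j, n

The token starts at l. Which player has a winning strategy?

A0 = {i, k}
A1: add {l} — l (Runner) has l→i.
A2 = A1; e.g. j (Runner) has no edge into A1. Fixed point.
l ∈ A1, so Runner can force the target.

Runner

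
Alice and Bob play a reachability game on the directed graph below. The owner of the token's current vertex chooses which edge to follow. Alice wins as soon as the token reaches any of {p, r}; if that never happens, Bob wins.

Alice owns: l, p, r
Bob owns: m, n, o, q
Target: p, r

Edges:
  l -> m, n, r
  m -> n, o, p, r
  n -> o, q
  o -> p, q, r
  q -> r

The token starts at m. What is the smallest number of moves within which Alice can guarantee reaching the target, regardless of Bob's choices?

A0 = {p, r}
A1: add {l, q} — l (Alice) has l→r; q (Bob): all of {r} already in.
A2: add {o} — o (Bob): all of {p, q, r} already in.
A3: add {n} — n (Bob): all of {o, q} already in.
A4: add {m} — m (Bob): all of {n, o, p, r} already in.
A4 = all vertices. Fixed point.
m enters the attractor at level 4, so Alice can force the target in 4 moves from there.

4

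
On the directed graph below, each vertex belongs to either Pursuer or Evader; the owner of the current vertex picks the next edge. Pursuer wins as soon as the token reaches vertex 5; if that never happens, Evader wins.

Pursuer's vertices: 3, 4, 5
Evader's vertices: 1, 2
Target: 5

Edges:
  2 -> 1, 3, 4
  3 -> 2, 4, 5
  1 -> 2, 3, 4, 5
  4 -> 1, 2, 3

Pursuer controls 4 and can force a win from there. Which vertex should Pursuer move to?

A0 = {5}
A1: add {3} — 3 (Pursuer) has 3→5.
A2: add {4} — 4 (Pursuer) has 4→3.
A3 = A2; e.g. 1 (Evader) can still go to 2. Fixed point.
From 4, successor 3 is in the attractor (rank 1); the other successors 1, 2 are not.

3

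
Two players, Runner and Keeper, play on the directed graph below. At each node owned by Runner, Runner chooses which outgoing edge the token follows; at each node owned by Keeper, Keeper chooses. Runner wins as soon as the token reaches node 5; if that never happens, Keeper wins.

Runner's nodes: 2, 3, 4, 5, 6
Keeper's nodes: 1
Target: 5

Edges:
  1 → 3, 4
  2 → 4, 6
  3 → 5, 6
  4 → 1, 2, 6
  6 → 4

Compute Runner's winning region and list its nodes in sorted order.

3, 5

A0 = {5}
A1: add {3} — 3 (Runner) has 3→5.
A2 = A1; e.g. 1 (Keeper) can still go to 4. Fixed point.
Runner's winning region = {3, 5}.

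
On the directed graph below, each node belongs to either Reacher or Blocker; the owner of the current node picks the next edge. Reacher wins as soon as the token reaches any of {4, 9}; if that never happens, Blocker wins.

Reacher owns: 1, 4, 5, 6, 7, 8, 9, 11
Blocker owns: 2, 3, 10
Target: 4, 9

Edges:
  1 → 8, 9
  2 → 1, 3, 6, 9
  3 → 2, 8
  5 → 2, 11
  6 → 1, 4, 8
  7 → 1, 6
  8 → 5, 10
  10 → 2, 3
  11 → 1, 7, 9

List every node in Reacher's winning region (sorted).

1, 4, 5, 6, 7, 8, 9, 11

A0 = {4, 9}
A1: add {1, 6, 11} — 1 (Reacher) has 1→9; 6 (Reacher) has 6→4; 11 (Reacher) has 11→9.
A2: add {5, 7} — 5 (Reacher) has 5→11; 7 (Reacher) has 7→1.
A3: add {8} — 8 (Reacher) has 8→5.
A4 = A3; e.g. 2 (Blocker) can still go to 3. Fixed point.
Reacher's winning region = {1, 4, 5, 6, 7, 8, 9, 11}.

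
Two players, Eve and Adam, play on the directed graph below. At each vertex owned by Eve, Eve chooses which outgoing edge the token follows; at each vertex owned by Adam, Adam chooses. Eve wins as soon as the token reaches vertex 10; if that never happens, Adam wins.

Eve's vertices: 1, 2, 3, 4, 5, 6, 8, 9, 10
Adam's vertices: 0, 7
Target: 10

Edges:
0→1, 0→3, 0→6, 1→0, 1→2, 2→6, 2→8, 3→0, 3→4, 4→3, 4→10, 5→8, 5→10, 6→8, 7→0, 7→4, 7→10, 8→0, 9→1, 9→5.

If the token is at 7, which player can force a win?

Adam

A0 = {10}
A1: add {4, 5} — 4 (Eve) has 4→10; 5 (Eve) has 5→10.
A2: add {3, 9} — 3 (Eve) has 3→4; 9 (Eve) has 9→5.
A3 = A2; e.g. 0 (Adam) can still go to 1. Fixed point.
7 never enters the attractor, so Adam can avoid the target forever.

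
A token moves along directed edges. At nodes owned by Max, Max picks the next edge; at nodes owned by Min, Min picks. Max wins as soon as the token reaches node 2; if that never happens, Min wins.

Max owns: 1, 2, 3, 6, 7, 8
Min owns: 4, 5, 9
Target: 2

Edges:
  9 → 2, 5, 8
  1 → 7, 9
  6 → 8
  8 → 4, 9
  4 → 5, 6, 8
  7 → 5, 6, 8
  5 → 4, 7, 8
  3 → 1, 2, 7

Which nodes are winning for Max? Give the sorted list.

2, 3

A0 = {2}
A1: add {3} — 3 (Max) has 3→2.
A2 = A1; e.g. 1 (Max) has no edge into A1. Fixed point.
Max's winning region = {2, 3}.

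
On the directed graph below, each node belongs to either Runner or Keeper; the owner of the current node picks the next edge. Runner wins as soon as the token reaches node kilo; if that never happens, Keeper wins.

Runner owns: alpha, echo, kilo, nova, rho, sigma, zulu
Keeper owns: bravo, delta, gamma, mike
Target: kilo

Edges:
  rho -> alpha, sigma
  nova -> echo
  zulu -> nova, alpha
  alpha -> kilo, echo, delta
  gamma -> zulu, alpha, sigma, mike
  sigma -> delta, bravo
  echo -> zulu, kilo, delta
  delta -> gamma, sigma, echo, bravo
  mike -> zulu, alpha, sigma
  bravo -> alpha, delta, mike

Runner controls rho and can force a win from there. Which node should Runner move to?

alpha

A0 = {kilo}
A1: add {alpha, echo} — alpha (Runner) has alpha→kilo; echo (Runner) has echo→kilo.
A2: add {nova, rho, zulu} — rho (Runner) has rho→alpha; nova (Runner) has nova→echo; zulu (Runner) has zulu→alpha.
A3 = A2; e.g. gamma (Keeper) can still go to sigma. Fixed point.
From rho, successor alpha is in the attractor (rank 1); the other successor sigma is not.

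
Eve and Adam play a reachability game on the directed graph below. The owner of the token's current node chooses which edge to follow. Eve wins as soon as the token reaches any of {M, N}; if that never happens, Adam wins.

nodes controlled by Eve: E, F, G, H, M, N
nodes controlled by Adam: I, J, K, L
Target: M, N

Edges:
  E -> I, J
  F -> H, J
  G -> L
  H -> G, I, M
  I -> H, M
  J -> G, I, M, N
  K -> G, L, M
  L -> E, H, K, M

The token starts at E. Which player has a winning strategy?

Eve

A0 = {M, N}
A1: add {H} — H (Eve) has H→M.
A2: add {F, I} — F (Eve) has F→H; I (Adam): all of {H, M} already in.
A3: add {E} — E (Eve) has E→I.
A4 = A3; e.g. G (Eve) has no edge into A3. Fixed point.
E ∈ A3, so Eve can force the target.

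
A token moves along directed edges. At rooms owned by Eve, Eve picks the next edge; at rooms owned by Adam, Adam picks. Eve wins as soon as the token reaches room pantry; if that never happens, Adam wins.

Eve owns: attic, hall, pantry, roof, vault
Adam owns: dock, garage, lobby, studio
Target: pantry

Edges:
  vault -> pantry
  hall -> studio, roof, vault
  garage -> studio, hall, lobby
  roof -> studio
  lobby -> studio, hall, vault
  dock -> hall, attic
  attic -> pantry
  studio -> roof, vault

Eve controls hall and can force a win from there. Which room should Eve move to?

vault

A0 = {pantry}
A1: add {attic, vault} — vault (Eve) has vault→pantry; attic (Eve) has attic→pantry.
A2: add {hall} — hall (Eve) has hall→vault.
A3: add {dock} — dock (Adam): all of {hall, attic} already in.
A4 = A3; e.g. studio (Adam) can still go to roof. Fixed point.
From hall, successor vault is in the attractor (rank 1); the other successors roof, studio are not.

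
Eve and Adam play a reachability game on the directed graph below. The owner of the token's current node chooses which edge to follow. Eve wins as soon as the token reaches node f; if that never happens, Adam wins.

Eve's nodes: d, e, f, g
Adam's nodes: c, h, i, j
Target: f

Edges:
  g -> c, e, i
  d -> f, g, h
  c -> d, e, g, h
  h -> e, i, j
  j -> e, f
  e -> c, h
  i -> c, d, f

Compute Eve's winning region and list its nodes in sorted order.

A0 = {f}
A1: add {d} — d (Eve) has d→f.
A2 = A1; e.g. c (Adam) can still go to e. Fixed point.
Eve's winning region = {d, f}.

d, f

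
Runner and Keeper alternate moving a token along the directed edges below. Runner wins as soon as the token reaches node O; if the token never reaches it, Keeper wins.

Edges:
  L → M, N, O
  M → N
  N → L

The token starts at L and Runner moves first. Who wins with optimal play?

Track states (vertex, player-to-move).
A0 = {(O,Runner), (O,Keeper)}
A1: add {(L,Runner)}.
(L,Runner) ∈ A1 ⇒ Runner forces the target.

Runner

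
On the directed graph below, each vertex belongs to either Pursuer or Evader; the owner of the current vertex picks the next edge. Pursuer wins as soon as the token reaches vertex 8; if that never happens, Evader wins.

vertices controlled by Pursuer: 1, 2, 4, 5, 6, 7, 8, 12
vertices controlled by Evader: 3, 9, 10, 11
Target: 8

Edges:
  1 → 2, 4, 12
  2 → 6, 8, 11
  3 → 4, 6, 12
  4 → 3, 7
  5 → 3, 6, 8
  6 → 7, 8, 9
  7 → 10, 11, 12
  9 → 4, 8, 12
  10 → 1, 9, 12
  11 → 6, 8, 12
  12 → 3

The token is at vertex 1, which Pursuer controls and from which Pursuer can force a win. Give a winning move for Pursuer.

A0 = {8}
A1: add {2, 5, 6} — 2 (Pursuer) has 2→8; 5 (Pursuer) has 5→8; 6 (Pursuer) has 6→8.
A2: add {1} — 1 (Pursuer) has 1→2.
A3 = A2; e.g. 3 (Evader) can still go to 4. Fixed point.
From 1, successor 2 is in the attractor (rank 1); the other successors 4, 12 are not.

2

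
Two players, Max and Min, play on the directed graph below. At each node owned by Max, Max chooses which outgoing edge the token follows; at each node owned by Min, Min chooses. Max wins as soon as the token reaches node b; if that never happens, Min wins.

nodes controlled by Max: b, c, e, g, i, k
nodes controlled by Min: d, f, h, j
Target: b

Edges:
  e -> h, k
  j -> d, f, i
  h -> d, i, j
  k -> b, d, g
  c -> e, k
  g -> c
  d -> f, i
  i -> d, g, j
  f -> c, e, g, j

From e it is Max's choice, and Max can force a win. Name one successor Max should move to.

k

A0 = {b}
A1: add {k} — k (Max) has k→b.
A2: add {c, e} — c (Max) has c→k; e (Max) has e→k.
A3: add {g} — g (Max) has g→c.
A4: add {i} — i (Max) has i→g.
A5 = A4; e.g. d (Min) can still go to f. Fixed point.
From e, successor k is in the attractor (rank 1); the other successor h is not.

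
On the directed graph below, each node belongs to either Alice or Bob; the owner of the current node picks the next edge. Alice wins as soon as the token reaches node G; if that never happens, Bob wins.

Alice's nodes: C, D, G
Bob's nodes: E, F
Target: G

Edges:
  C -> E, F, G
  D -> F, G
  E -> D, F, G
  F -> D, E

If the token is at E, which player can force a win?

A0 = {G}
A1: add {C, D} — C (Alice) has C→G; D (Alice) has D→G.
A2 = A1; e.g. E (Bob) can still go to F. Fixed point.
E never enters the attractor, so Bob can avoid the target forever.

Bob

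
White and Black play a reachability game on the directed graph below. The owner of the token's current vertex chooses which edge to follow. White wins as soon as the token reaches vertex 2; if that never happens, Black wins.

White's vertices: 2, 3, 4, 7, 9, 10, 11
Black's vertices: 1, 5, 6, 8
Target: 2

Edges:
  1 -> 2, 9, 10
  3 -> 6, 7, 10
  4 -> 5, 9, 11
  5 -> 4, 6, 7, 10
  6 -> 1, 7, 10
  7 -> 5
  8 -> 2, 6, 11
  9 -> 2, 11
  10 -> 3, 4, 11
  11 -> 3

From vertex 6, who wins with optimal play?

Black

A0 = {2}
A1: add {9} — 9 (White) has 9→2.
A2: add {4} — 4 (White) has 4→9.
A3: add {10} — 10 (White) has 10→4.
A4: add {1, 3} — 1 (Black): all of {2, 9, 10} already in; 3 (White) has 3→10.
A5: add {11} — 11 (White) has 11→3.
A6 = A5; e.g. 5 (Black) can still go to 6. Fixed point.
6 never enters the attractor, so Black can avoid the target forever.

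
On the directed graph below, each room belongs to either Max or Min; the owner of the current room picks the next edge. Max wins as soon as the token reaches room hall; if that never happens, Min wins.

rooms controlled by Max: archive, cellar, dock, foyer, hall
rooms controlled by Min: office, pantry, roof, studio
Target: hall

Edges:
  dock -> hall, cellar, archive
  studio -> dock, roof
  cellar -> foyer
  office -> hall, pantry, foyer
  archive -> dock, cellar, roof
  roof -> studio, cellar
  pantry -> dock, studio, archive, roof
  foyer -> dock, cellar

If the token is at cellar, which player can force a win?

Max

A0 = {hall}
A1: add {dock} — dock (Max) has dock→hall.
A2: add {archive, foyer} — archive (Max) has archive→dock; foyer (Max) has foyer→dock.
A3: add {cellar} — cellar (Max) has cellar→foyer.
A4 = A3; e.g. studio (Min) can still go to roof. Fixed point.
cellar ∈ A3, so Max can force the target.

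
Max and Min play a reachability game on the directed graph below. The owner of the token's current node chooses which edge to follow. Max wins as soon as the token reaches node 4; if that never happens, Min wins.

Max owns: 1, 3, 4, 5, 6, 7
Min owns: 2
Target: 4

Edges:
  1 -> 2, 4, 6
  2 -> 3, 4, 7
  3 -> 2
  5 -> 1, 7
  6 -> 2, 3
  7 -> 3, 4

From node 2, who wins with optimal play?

A0 = {4}
A1: add {1, 7} — 1 (Max) has 1→4; 7 (Max) has 7→4.
A2: add {5} — 5 (Max) has 5→1.
A3 = A2; e.g. 2 (Min) can still go to 3. Fixed point.
2 never enters the attractor, so Min can avoid the target forever.

Min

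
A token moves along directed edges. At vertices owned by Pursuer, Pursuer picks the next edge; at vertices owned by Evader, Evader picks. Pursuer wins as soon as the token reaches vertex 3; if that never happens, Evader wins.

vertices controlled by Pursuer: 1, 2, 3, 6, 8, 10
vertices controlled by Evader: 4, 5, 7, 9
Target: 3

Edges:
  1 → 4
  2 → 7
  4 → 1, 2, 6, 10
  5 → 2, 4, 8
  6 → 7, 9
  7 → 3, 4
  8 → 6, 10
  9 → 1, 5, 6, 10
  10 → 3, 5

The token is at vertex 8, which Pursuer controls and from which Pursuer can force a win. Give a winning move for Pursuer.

A0 = {3}
A1: add {10} — 10 (Pursuer) has 10→3.
A2: add {8} — 8 (Pursuer) has 8→10.
A3 = A2; e.g. 1 (Pursuer) has no edge into A2. Fixed point.
From 8, successor 10 is in the attractor (rank 1); the other successor 6 is not.

10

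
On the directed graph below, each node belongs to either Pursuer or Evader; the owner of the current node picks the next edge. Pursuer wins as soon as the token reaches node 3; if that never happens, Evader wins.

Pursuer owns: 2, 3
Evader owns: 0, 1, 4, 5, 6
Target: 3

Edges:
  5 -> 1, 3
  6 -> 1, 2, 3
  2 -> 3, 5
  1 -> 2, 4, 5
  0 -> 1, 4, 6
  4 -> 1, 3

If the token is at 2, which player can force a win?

A0 = {3}
A1: add {2} — 2 (Pursuer) has 2→3.
A2 = A1; e.g. 0 (Evader) can still go to 1. Fixed point.
2 ∈ A1, so Pursuer can force the target.

Pursuer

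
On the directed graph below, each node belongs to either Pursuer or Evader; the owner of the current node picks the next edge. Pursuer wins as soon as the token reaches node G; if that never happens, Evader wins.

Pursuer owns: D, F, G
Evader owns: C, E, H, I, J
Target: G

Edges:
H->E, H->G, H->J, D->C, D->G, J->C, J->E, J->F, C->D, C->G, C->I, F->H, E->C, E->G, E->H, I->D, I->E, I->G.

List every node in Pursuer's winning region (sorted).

D, G

A0 = {G}
A1: add {D} — D (Pursuer) has D→G.
A2 = A1; e.g. C (Evader) can still go to I. Fixed point.
Pursuer's winning region = {D, G}.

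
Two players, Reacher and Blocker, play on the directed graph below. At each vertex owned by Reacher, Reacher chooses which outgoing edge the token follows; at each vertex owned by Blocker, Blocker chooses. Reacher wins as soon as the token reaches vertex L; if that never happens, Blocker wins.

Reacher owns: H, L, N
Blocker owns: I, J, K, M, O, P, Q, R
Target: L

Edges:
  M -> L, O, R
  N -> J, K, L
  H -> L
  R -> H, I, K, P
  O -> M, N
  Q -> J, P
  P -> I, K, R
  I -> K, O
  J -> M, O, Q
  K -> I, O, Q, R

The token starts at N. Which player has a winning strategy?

Reacher

A0 = {L}
A1: add {H, N} — H (Reacher) has H→L; N (Reacher) has N→L.
A2 = A1; e.g. I (Blocker) can still go to K. Fixed point.
N ∈ A1, so Reacher can force the target.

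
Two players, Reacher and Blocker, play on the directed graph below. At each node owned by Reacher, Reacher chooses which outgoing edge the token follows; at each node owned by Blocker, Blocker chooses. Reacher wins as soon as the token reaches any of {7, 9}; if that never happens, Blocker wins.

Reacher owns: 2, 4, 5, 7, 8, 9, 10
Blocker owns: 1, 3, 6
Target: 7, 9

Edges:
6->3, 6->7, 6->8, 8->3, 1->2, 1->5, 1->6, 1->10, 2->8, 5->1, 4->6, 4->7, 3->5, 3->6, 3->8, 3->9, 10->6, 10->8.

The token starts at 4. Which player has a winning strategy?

A0 = {7, 9}
A1: add {4} — 4 (Reacher) has 4→7.
A2 = A1; e.g. 1 (Blocker) can still go to 2. Fixed point.
4 ∈ A1, so Reacher can force the target.

Reacher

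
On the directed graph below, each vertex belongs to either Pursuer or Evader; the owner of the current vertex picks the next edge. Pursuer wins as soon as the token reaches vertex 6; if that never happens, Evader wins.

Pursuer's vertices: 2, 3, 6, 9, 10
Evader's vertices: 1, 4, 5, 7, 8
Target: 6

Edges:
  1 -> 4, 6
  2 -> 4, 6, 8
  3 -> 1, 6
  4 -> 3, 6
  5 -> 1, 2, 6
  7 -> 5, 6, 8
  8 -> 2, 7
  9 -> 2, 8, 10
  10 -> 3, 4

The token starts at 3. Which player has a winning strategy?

Pursuer

A0 = {6}
A1: add {2, 3} — 2 (Pursuer) has 2→6; 3 (Pursuer) has 3→6.
3 ∈ A1, so Pursuer can force the target.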